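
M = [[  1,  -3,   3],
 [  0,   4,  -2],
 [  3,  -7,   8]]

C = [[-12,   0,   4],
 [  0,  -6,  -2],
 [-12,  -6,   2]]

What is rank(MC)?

First compute MC:
[[-48,   0,  16],
 [ 24, -12, -12],
 [-132,  -6,  42]]
Now row reduce the product.
R2 ← R2 + (1/2)·R1: [0, -12, -4]
R3 ← R3 − (11/4)·R1: [0, -6, -2]
R3 ← R3 − (1/2)·R2: [0, 0, 0]
2 nonzero rows, so rank(MC) = 2.

2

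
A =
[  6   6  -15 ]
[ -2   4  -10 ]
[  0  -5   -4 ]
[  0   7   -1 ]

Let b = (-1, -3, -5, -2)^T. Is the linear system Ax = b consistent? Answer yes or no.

Row reduce the augmented matrix [A | b].
R2 ← R2 + (1/3)·R1: [0, 6, -15, -10/3]
R3 ← R3 + (5/6)·R2: [0, 0, -33/2, -70/9]
R4 ← R4 − (7/6)·R2: [0, 0, 33/2, 17/9]
R4 ← R4 + R3: [0, 0, 0, -53/9]
The echelon form has 4 nonzero rows; the last pivot sits in the augmented column, so rank(A) = 3 but rank([A|b]) = 4.
Since the ranks differ, the system is inconsistent.

no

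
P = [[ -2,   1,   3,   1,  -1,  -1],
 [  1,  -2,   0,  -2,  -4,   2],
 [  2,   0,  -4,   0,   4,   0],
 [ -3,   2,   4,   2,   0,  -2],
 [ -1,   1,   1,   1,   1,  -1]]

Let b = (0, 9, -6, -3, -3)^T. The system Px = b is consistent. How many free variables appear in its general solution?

4

Row reduce the augmented matrix [P | b].
R2 ← R2 + (1/2)·R1: [0, -3/2, 3/2, -3/2, -9/2, 3/2, 9]
R3 ← R3 + R1: [0, 1, -1, 1, 3, -1, -6]
R4 ← R4 − (3/2)·R1: [0, 1/2, -1/2, 1/2, 3/2, -1/2, -3]
R5 ← R5 − (1/2)·R1: [0, 1/2, -1/2, 1/2, 3/2, -1/2, -3]
R3 ← R3 + (2/3)·R2: [0, 0, 0, 0, 0, 0, 0]
R4 ← R4 + (1/3)·R2: [0, 0, 0, 0, 0, 0, 0]
R5 ← R5 + (1/3)·R2: [0, 0, 0, 0, 0, 0, 0]
The echelon form has 2 nonzero rows, and every pivot lies in the first 6 columns, so rank(P) = rank([P|b]) = 2.
The system is consistent.
Free variables = (unknowns) − (rank) = 6 − 2 = 4.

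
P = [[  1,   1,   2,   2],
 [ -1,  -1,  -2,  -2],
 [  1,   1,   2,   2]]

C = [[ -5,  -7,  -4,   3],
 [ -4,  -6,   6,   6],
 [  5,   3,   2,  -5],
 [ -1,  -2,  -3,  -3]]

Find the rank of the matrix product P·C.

First compute PC:
[[ -1, -11,   0,  -7],
 [  1,  11,   0,   7],
 [ -1, -11,   0,  -7]]
Now row reduce the product.
R2 ← R2 + R1: [0, 0, 0, 0]
R3 ← R3 − R1: [0, 0, 0, 0]
1 nonzero row, so rank(PC) = 1.

1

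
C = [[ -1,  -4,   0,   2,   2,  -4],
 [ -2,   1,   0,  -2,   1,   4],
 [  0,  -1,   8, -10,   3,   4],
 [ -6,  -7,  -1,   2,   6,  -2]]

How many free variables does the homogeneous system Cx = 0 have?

Row reduce to echelon form.
R2 ← R2 − (2)·R1: [0, 9, 0, -6, -3, 12]
R4 ← R4 − (6)·R1: [0, 17, -1, -10, -6, 22]
R3 ← R3 + (1/9)·R2: [0, 0, 8, -32/3, 8/3, 16/3]
R4 ← R4 − (17/9)·R2: [0, 0, -1, 4/3, -1/3, -2/3]
R4 ← R4 + (1/8)·R3: [0, 0, 0, 0, 0, 0]
3 nonzero rows, so rank(C) = 3.
C has 6 columns; by rank–nullity, nullity = 6 − 3 = 3.

3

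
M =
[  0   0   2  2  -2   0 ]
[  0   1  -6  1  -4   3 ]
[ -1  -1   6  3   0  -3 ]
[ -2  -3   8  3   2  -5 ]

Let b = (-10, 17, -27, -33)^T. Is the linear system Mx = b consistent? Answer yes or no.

yes

Row reduce the augmented matrix [M | b].
Swap R1 ↔ R3
R4 ← R4 − (2)·R1: [0, -1, -4, -3, 2, 1, 21]
R4 ← R4 + R2: [0, 0, -10, -2, -2, 4, 38]
R4 ← R4 + (5)·R3: [0, 0, 0, 8, -12, 4, -12]
The echelon form has 4 nonzero rows, and every pivot lies in the first 6 columns, so rank(M) = rank([M|b]) = 4.
The system is consistent.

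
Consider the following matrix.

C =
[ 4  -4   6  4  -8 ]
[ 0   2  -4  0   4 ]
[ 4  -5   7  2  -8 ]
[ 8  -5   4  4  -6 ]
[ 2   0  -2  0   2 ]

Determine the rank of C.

Row reduce to echelon form.
R3 ← R3 − R1: [0, -1, 1, -2, 0]
R4 ← R4 − (2)·R1: [0, 3, -8, -4, 10]
R5 ← R5 − (1/2)·R1: [0, 2, -5, -2, 6]
R3 ← R3 + (1/2)·R2: [0, 0, -1, -2, 2]
R4 ← R4 − (3/2)·R2: [0, 0, -2, -4, 4]
R5 ← R5 − R2: [0, 0, -1, -2, 2]
R4 ← R4 − (2)·R3: [0, 0, 0, 0, 0]
R5 ← R5 − R3: [0, 0, 0, 0, 0]
Echelon form has 3 nonzero rows, so rank(C) = 3.

3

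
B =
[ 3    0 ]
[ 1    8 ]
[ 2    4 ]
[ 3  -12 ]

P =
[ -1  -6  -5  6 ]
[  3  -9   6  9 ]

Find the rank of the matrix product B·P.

2

First compute BP:
[[ -3, -18, -15,  18],
 [ 23, -78,  43,  78],
 [ 10, -48,  14,  48],
 [-39,  90, -87, -90]]
Now row reduce the product.
R2 ← R2 + (23/3)·R1: [0, -216, -72, 216]
R3 ← R3 + (10/3)·R1: [0, -108, -36, 108]
R4 ← R4 − (13)·R1: [0, 324, 108, -324]
R3 ← R3 − (1/2)·R2: [0, 0, 0, 0]
R4 ← R4 + (3/2)·R2: [0, 0, 0, 0]
2 nonzero rows, so rank(BP) = 2.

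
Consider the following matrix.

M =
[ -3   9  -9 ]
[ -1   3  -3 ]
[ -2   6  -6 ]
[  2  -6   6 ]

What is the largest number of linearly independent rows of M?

Row reduce to echelon form.
R2 ← R2 − (1/3)·R1: [0, 0, 0]
R3 ← R3 − (2/3)·R1: [0, 0, 0]
R4 ← R4 + (2/3)·R1: [0, 0, 0]
Echelon form has 1 nonzero row, so rank(M) = 1.
The rank gives the maximum number of linearly independent rows: 1.

1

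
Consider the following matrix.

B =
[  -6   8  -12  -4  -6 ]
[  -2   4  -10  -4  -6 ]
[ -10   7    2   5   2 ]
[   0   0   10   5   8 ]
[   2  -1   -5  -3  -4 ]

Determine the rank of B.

Row reduce to echelon form.
R2 ← R2 − (1/3)·R1: [0, 4/3, -6, -8/3, -4]
R3 ← R3 − (5/3)·R1: [0, -19/3, 22, 35/3, 12]
R5 ← R5 + (1/3)·R1: [0, 5/3, -9, -13/3, -6]
R3 ← R3 + (19/4)·R2: [0, 0, -13/2, -1, -7]
R5 ← R5 − (5/4)·R2: [0, 0, -3/2, -1, -1]
R4 ← R4 + (20/13)·R3: [0, 0, 0, 45/13, -36/13]
R5 ← R5 − (3/13)·R3: [0, 0, 0, -10/13, 8/13]
R5 ← R5 + (2/9)·R4: [0, 0, 0, 0, 0]
Echelon form has 4 nonzero rows, so rank(B) = 4.

4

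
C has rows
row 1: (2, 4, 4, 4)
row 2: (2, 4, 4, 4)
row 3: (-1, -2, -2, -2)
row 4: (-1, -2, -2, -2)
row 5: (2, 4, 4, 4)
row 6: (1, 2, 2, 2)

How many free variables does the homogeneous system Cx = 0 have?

3

Row reduce to echelon form.
R2 ← R2 − R1: [0, 0, 0, 0]
R3 ← R3 + (1/2)·R1: [0, 0, 0, 0]
R4 ← R4 + (1/2)·R1: [0, 0, 0, 0]
R5 ← R5 − R1: [0, 0, 0, 0]
R6 ← R6 − (1/2)·R1: [0, 0, 0, 0]
1 nonzero row, so rank(C) = 1.
C has 4 columns; by rank–nullity, nullity = 4 − 1 = 3.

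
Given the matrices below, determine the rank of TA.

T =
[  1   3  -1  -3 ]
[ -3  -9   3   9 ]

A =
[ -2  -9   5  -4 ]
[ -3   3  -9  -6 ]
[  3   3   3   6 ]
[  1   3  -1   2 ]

First compute TA:
[[-17, -12, -22, -34],
 [ 51,  36,  66, 102]]
Now row reduce the product.
R2 ← R2 + (3)·R1: [0, 0, 0, 0]
1 nonzero row, so rank(TA) = 1.

1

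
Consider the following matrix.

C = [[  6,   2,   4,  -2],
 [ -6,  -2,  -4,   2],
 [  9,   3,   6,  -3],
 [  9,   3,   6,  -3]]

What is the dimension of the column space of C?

1

Row reduce to echelon form.
R2 ← R2 + R1: [0, 0, 0, 0]
R3 ← R3 − (3/2)·R1: [0, 0, 0, 0]
R4 ← R4 − (3/2)·R1: [0, 0, 0, 0]
Echelon form has 1 nonzero row, so rank(C) = 1.
The column space has dimension equal to the rank: 1.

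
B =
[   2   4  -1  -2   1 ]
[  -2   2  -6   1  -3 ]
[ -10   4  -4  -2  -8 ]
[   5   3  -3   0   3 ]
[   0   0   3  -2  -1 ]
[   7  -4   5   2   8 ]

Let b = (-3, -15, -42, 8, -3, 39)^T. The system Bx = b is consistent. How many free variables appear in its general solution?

Row reduce the augmented matrix [B | b].
R2 ← R2 + R1: [0, 6, -7, -1, -2, -18]
R3 ← R3 + (5)·R1: [0, 24, -9, -12, -3, -57]
R4 ← R4 − (5/2)·R1: [0, -7, -1/2, 5, 1/2, 31/2]
R6 ← R6 − (7/2)·R1: [0, -18, 17/2, 9, 9/2, 99/2]
R3 ← R3 − (4)·R2: [0, 0, 19, -8, 5, 15]
R4 ← R4 + (7/6)·R2: [0, 0, -26/3, 23/6, -11/6, -11/2]
R6 ← R6 + (3)·R2: [0, 0, -25/2, 6, -3/2, -9/2]
R4 ← R4 + (26/57)·R3: [0, 0, 0, 7/38, 17/38, 51/38]
R5 ← R5 − (3/19)·R3: [0, 0, 0, -14/19, -34/19, -102/19]
R6 ← R6 + (25/38)·R3: [0, 0, 0, 14/19, 34/19, 102/19]
R5 ← R5 + (4)·R4: [0, 0, 0, 0, 0, 0]
R6 ← R6 − (4)·R4: [0, 0, 0, 0, 0, 0]
The echelon form has 4 nonzero rows, and every pivot lies in the first 5 columns, so rank(B) = rank([B|b]) = 4.
The system is consistent.
Free variables = (unknowns) − (rank) = 5 − 4 = 1.

1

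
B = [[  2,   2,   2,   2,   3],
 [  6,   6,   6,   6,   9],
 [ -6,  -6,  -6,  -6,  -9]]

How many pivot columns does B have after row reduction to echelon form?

Row reduce to echelon form.
R2 ← R2 − (3)·R1: [0, 0, 0, 0, 0]
R3 ← R3 + (3)·R1: [0, 0, 0, 0, 0]
Echelon form has 1 nonzero row, so rank(B) = 1.
Each nonzero row contributes one pivot column: 1 pivot columns.

1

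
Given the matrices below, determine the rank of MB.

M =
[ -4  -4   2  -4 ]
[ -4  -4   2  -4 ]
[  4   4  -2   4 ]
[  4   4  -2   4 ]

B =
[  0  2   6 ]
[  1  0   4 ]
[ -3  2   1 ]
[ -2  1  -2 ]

1

First compute MB:
[[ -2,  -8, -30],
 [ -2,  -8, -30],
 [  2,   8,  30],
 [  2,   8,  30]]
Now row reduce the product.
R2 ← R2 − R1: [0, 0, 0]
R3 ← R3 + R1: [0, 0, 0]
R4 ← R4 + R1: [0, 0, 0]
1 nonzero row, so rank(MB) = 1.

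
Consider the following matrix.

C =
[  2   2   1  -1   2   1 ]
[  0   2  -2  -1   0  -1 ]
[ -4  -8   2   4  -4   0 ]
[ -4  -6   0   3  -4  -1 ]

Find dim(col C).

Row reduce to echelon form.
R3 ← R3 + (2)·R1: [0, -4, 4, 2, 0, 2]
R4 ← R4 + (2)·R1: [0, -2, 2, 1, 0, 1]
R3 ← R3 + (2)·R2: [0, 0, 0, 0, 0, 0]
R4 ← R4 + R2: [0, 0, 0, 0, 0, 0]
Echelon form has 2 nonzero rows, so rank(C) = 2.
The column space has dimension equal to the rank: 2.

2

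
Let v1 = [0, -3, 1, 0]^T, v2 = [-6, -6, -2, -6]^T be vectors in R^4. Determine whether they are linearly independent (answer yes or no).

yes

Form the matrix with these vectors as rows and row reduce.
Swap R1 ↔ R2
2 nonzero rows, so the 2 vectors span a space of dimension 2.
Since 2 = 2, the vectors are linearly independent.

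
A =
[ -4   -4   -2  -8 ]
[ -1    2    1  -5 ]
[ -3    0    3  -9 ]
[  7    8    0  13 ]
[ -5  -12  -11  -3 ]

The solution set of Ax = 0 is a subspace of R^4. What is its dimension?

1

Row reduce to echelon form.
R2 ← R2 − (1/4)·R1: [0, 3, 3/2, -3]
R3 ← R3 − (3/4)·R1: [0, 3, 9/2, -3]
R4 ← R4 + (7/4)·R1: [0, 1, -7/2, -1]
R5 ← R5 − (5/4)·R1: [0, -7, -17/2, 7]
R3 ← R3 − R2: [0, 0, 3, 0]
R4 ← R4 − (1/3)·R2: [0, 0, -4, 0]
R5 ← R5 + (7/3)·R2: [0, 0, -5, 0]
R4 ← R4 + (4/3)·R3: [0, 0, 0, 0]
R5 ← R5 + (5/3)·R3: [0, 0, 0, 0]
3 nonzero rows, so rank(A) = 3.
A has 4 columns; by rank–nullity, nullity = 4 − 3 = 1.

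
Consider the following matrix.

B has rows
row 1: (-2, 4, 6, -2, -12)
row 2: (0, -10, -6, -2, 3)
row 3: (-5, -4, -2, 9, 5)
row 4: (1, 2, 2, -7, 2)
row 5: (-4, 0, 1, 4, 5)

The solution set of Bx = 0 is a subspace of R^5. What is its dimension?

Row reduce to echelon form.
R3 ← R3 − (5/2)·R1: [0, -14, -17, 14, 35]
R4 ← R4 + (1/2)·R1: [0, 4, 5, -8, -4]
R5 ← R5 − (2)·R1: [0, -8, -11, 8, 29]
R3 ← R3 − (7/5)·R2: [0, 0, -43/5, 84/5, 154/5]
R4 ← R4 + (2/5)·R2: [0, 0, 13/5, -44/5, -14/5]
R5 ← R5 − (4/5)·R2: [0, 0, -31/5, 48/5, 133/5]
R4 ← R4 + (13/43)·R3: [0, 0, 0, -160/43, 280/43]
R5 ← R5 − (31/43)·R3: [0, 0, 0, -108/43, 189/43]
R5 ← R5 − (27/40)·R4: [0, 0, 0, 0, 0]
4 nonzero rows, so rank(B) = 4.
B has 5 columns; by rank–nullity, nullity = 5 − 4 = 1.

1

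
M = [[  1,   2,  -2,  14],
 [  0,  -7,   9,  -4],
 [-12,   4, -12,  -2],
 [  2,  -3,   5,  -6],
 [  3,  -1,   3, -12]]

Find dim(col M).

3

Row reduce to echelon form.
R3 ← R3 + (12)·R1: [0, 28, -36, 166]
R4 ← R4 − (2)·R1: [0, -7, 9, -34]
R5 ← R5 − (3)·R1: [0, -7, 9, -54]
R3 ← R3 + (4)·R2: [0, 0, 0, 150]
R4 ← R4 − R2: [0, 0, 0, -30]
R5 ← R5 − R2: [0, 0, 0, -50]
R4 ← R4 + (1/5)·R3: [0, 0, 0, 0]
R5 ← R5 + (1/3)·R3: [0, 0, 0, 0]
Echelon form has 3 nonzero rows, so rank(M) = 3.
The column space has dimension equal to the rank: 3.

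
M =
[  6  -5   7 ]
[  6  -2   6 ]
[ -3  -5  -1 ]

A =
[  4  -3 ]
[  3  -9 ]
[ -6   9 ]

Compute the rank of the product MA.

First compute MA:
[[-33,  90],
 [-18,  54],
 [-21,  45]]
Now row reduce the product.
R2 ← R2 − (6/11)·R1: [0, 54/11]
R3 ← R3 − (7/11)·R1: [0, -135/11]
R3 ← R3 + (5/2)·R2: [0, 0]
2 nonzero rows, so rank(MA) = 2.

2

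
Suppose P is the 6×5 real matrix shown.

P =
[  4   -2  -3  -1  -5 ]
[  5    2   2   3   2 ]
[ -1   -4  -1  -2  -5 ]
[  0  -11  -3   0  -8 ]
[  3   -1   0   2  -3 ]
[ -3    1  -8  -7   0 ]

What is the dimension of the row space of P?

5

Row reduce to echelon form.
R2 ← R2 − (5/4)·R1: [0, 9/2, 23/4, 17/4, 33/4]
R3 ← R3 + (1/4)·R1: [0, -9/2, -7/4, -9/4, -25/4]
R5 ← R5 − (3/4)·R1: [0, 1/2, 9/4, 11/4, 3/4]
R6 ← R6 + (3/4)·R1: [0, -1/2, -41/4, -31/4, -15/4]
R3 ← R3 + R2: [0, 0, 4, 2, 2]
R4 ← R4 + (22/9)·R2: [0, 0, 199/18, 187/18, 73/6]
R5 ← R5 − (1/9)·R2: [0, 0, 29/18, 41/18, -1/6]
R6 ← R6 + (1/9)·R2: [0, 0, -173/18, -131/18, -17/6]
R4 ← R4 − (199/72)·R3: [0, 0, 0, 175/36, 239/36]
R5 ← R5 − (29/72)·R3: [0, 0, 0, 53/36, -35/36]
R6 ← R6 + (173/72)·R3: [0, 0, 0, -89/36, 71/36]
R5 ← R5 − (53/175)·R4: [0, 0, 0, 0, -522/175]
R6 ← R6 + (89/175)·R4: [0, 0, 0, 0, 936/175]
R6 ← R6 + (52/29)·R5: [0, 0, 0, 0, 0]
Echelon form has 5 nonzero rows, so rank(P) = 5.
The row space has dimension equal to the rank: 5.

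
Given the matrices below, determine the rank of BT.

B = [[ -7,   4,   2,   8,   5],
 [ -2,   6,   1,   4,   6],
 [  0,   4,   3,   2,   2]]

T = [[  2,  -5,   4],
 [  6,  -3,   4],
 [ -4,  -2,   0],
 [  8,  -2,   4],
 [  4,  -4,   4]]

2

First compute BT:
[[ 86, -17,  40],
 [ 84, -42,  56],
 [ 36, -30,  32]]
Now row reduce the product.
R2 ← R2 − (42/43)·R1: [0, -1092/43, 728/43]
R3 ← R3 − (18/43)·R1: [0, -984/43, 656/43]
R3 ← R3 − (82/91)·R2: [0, 0, 0]
2 nonzero rows, so rank(BT) = 2.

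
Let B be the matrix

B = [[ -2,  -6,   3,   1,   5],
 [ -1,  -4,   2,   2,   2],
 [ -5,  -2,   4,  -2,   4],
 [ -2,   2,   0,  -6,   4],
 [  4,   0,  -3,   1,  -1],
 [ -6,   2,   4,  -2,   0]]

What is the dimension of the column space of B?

Row reduce to echelon form.
R2 ← R2 − (1/2)·R1: [0, -1, 1/2, 3/2, -1/2]
R3 ← R3 − (5/2)·R1: [0, 13, -7/2, -9/2, -17/2]
R4 ← R4 − R1: [0, 8, -3, -7, -1]
R5 ← R5 + (2)·R1: [0, -12, 3, 3, 9]
R6 ← R6 − (3)·R1: [0, 20, -5, -5, -15]
R3 ← R3 + (13)·R2: [0, 0, 3, 15, -15]
R4 ← R4 + (8)·R2: [0, 0, 1, 5, -5]
R5 ← R5 − (12)·R2: [0, 0, -3, -15, 15]
R6 ← R6 + (20)·R2: [0, 0, 5, 25, -25]
R4 ← R4 − (1/3)·R3: [0, 0, 0, 0, 0]
R5 ← R5 + R3: [0, 0, 0, 0, 0]
R6 ← R6 − (5/3)·R3: [0, 0, 0, 0, 0]
Echelon form has 3 nonzero rows, so rank(B) = 3.
The column space has dimension equal to the rank: 3.

3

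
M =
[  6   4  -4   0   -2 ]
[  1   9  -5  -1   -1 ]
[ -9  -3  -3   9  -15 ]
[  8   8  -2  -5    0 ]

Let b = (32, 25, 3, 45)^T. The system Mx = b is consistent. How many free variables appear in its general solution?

Row reduce the augmented matrix [M | b].
R2 ← R2 − (1/6)·R1: [0, 25/3, -13/3, -1, -2/3, 59/3]
R3 ← R3 + (3/2)·R1: [0, 3, -9, 9, -18, 51]
R4 ← R4 − (4/3)·R1: [0, 8/3, 10/3, -5, 8/3, 7/3]
R3 ← R3 − (9/25)·R2: [0, 0, -186/25, 234/25, -444/25, 1098/25]
R4 ← R4 − (8/25)·R2: [0, 0, 118/25, -117/25, 72/25, -99/25]
R4 ← R4 + (59/93)·R3: [0, 0, 0, 39/31, -260/31, 741/31]
The echelon form has 4 nonzero rows, and every pivot lies in the first 5 columns, so rank(M) = rank([M|b]) = 4.
The system is consistent.
Free variables = (unknowns) − (rank) = 5 − 4 = 1.

1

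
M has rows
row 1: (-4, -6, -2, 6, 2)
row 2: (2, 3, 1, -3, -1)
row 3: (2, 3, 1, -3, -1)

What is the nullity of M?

Row reduce to echelon form.
R2 ← R2 + (1/2)·R1: [0, 0, 0, 0, 0]
R3 ← R3 + (1/2)·R1: [0, 0, 0, 0, 0]
1 nonzero row, so rank(M) = 1.
M has 5 columns; by rank–nullity, nullity = 5 − 1 = 4.

4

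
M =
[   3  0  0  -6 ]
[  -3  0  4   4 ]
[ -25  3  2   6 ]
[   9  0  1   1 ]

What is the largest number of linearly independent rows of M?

Row reduce to echelon form.
R2 ← R2 + R1: [0, 0, 4, -2]
R3 ← R3 + (25/3)·R1: [0, 3, 2, -44]
R4 ← R4 − (3)·R1: [0, 0, 1, 19]
Swap R2 ↔ R3
R4 ← R4 − (1/4)·R3: [0, 0, 0, 39/2]
Echelon form has 4 nonzero rows, so rank(M) = 4.
The rank gives the maximum number of linearly independent rows: 4.

4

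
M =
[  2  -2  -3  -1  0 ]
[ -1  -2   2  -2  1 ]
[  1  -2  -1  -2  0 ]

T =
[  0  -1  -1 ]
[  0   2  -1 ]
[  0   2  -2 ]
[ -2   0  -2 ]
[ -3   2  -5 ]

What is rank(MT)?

3

First compute MT:
[[  2, -12,   8],
 [  1,   3,  -2],
 [  4,  -7,   7]]
Now row reduce the product.
R2 ← R2 − (1/2)·R1: [0, 9, -6]
R3 ← R3 − (2)·R1: [0, 17, -9]
R3 ← R3 − (17/9)·R2: [0, 0, 7/3]
3 nonzero rows, so rank(MT) = 3.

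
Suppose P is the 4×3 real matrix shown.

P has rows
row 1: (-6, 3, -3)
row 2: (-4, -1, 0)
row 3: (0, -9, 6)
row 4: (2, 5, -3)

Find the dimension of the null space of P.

Row reduce to echelon form.
R2 ← R2 − (2/3)·R1: [0, -3, 2]
R4 ← R4 + (1/3)·R1: [0, 6, -4]
R3 ← R3 − (3)·R2: [0, 0, 0]
R4 ← R4 + (2)·R2: [0, 0, 0]
2 nonzero rows, so rank(P) = 2.
P has 3 columns; by rank–nullity, nullity = 3 − 2 = 1.

1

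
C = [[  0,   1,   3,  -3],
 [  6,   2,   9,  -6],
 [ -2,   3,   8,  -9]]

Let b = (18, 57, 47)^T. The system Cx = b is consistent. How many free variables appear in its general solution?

Row reduce the augmented matrix [C | b].
Swap R1 ↔ R2
R3 ← R3 + (1/3)·R1: [0, 11/3, 11, -11, 66]
R3 ← R3 − (11/3)·R2: [0, 0, 0, 0, 0]
The echelon form has 2 nonzero rows, and every pivot lies in the first 4 columns, so rank(C) = rank([C|b]) = 2.
The system is consistent.
Free variables = (unknowns) − (rank) = 4 − 2 = 2.

2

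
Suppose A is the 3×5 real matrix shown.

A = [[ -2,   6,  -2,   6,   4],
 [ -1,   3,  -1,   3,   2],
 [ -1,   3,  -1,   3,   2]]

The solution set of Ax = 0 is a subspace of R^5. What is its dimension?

4

Row reduce to echelon form.
R2 ← R2 − (1/2)·R1: [0, 0, 0, 0, 0]
R3 ← R3 − (1/2)·R1: [0, 0, 0, 0, 0]
1 nonzero row, so rank(A) = 1.
A has 5 columns; by rank–nullity, nullity = 5 − 1 = 4.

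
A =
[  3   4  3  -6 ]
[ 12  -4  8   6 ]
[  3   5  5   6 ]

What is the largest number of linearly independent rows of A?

Row reduce to echelon form.
R2 ← R2 − (4)·R1: [0, -20, -4, 30]
R3 ← R3 − R1: [0, 1, 2, 12]
R3 ← R3 + (1/20)·R2: [0, 0, 9/5, 27/2]
Echelon form has 3 nonzero rows, so rank(A) = 3.
The rank gives the maximum number of linearly independent rows: 3.

3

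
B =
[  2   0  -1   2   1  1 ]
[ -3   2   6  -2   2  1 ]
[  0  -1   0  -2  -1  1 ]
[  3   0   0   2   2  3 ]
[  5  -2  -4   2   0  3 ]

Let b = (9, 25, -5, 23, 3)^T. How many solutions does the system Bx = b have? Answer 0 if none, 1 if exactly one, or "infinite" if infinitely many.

infinite

Row reduce the augmented matrix [B | b].
R2 ← R2 + (3/2)·R1: [0, 2, 9/2, 1, 7/2, 5/2, 77/2]
R4 ← R4 − (3/2)·R1: [0, 0, 3/2, -1, 1/2, 3/2, 19/2]
R5 ← R5 − (5/2)·R1: [0, -2, -3/2, -3, -5/2, 1/2, -39/2]
R3 ← R3 + (1/2)·R2: [0, 0, 9/4, -3/2, 3/4, 9/4, 57/4]
R5 ← R5 + R2: [0, 0, 3, -2, 1, 3, 19]
R4 ← R4 − (2/3)·R3: [0, 0, 0, 0, 0, 0, 0]
R5 ← R5 − (4/3)·R3: [0, 0, 0, 0, 0, 0, 0]
The echelon form has 3 nonzero rows, and every pivot lies in the first 6 columns, so rank(B) = rank([B|b]) = 3.
The system is consistent.
rank = 3 < 6 unknowns, so there are infinitely many solutions.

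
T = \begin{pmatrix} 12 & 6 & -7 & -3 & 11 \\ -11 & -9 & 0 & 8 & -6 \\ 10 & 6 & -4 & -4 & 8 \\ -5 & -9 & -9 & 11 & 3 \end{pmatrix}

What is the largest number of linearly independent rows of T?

Row reduce to echelon form.
R2 ← R2 + (11/12)·R1: [0, -7/2, -77/12, 21/4, 49/12]
R3 ← R3 − (5/6)·R1: [0, 1, 11/6, -3/2, -7/6]
R4 ← R4 + (5/12)·R1: [0, -13/2, -143/12, 39/4, 91/12]
R3 ← R3 + (2/7)·R2: [0, 0, 0, 0, 0]
R4 ← R4 − (13/7)·R2: [0, 0, 0, 0, 0]
Echelon form has 2 nonzero rows, so rank(T) = 2.
The rank gives the maximum number of linearly independent rows: 2.

2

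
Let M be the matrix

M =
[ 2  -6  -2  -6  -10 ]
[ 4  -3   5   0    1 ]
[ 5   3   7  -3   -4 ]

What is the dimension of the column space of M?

3

Row reduce to echelon form.
R2 ← R2 − (2)·R1: [0, 9, 9, 12, 21]
R3 ← R3 − (5/2)·R1: [0, 18, 12, 12, 21]
R3 ← R3 − (2)·R2: [0, 0, -6, -12, -21]
Echelon form has 3 nonzero rows, so rank(M) = 3.
The column space has dimension equal to the rank: 3.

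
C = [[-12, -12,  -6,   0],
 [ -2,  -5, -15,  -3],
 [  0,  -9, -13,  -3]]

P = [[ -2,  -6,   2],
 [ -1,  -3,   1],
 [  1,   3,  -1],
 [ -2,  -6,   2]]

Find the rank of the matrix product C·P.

1

First compute CP:
[[ 30,  90, -30],
 [  0,   0,   0],
 [  2,   6,  -2]]
Now row reduce the product.
R3 ← R3 − (1/15)·R1: [0, 0, 0]
1 nonzero row, so rank(CP) = 1.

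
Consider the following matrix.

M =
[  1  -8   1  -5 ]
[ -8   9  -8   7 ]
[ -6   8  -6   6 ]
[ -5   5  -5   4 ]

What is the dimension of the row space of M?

Row reduce to echelon form.
R2 ← R2 + (8)·R1: [0, -55, 0, -33]
R3 ← R3 + (6)·R1: [0, -40, 0, -24]
R4 ← R4 + (5)·R1: [0, -35, 0, -21]
R3 ← R3 − (8/11)·R2: [0, 0, 0, 0]
R4 ← R4 − (7/11)·R2: [0, 0, 0, 0]
Echelon form has 2 nonzero rows, so rank(M) = 2.
The row space has dimension equal to the rank: 2.

2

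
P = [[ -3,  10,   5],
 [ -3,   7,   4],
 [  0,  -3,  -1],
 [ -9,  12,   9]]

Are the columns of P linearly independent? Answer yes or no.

no

Row reduce P to echelon form.
R2 ← R2 − R1: [0, -3, -1]
R4 ← R4 − (3)·R1: [0, -18, -6]
R3 ← R3 − R2: [0, 0, 0]
R4 ← R4 − (6)·R2: [0, 0, 0]
2 pivots among 3 columns.
Only 2 < 3 pivot columns, so the columns are linearly dependent.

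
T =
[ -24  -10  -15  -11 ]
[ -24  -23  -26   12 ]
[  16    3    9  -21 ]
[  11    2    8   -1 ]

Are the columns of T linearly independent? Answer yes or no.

Row reduce T to echelon form.
R2 ← R2 − R1: [0, -13, -11, 23]
R3 ← R3 + (2/3)·R1: [0, -11/3, -1, -85/3]
R4 ← R4 + (11/24)·R1: [0, -31/12, 9/8, -145/24]
R3 ← R3 − (11/39)·R2: [0, 0, 82/39, -1358/39]
R4 ← R4 − (31/156)·R2: [0, 0, 1033/312, -3311/312]
R4 ← R4 − (1033/656)·R3: [0, 0, 0, 1813/41]
4 pivots among 4 columns.
Every column is a pivot column, so the columns are linearly independent.

yes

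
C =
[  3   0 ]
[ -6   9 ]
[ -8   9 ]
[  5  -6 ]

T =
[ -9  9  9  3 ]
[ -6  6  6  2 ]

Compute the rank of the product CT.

1

First compute CT:
[[-27,  27,  27,   9],
 [  0,   0,   0,   0],
 [ 18, -18, -18,  -6],
 [ -9,   9,   9,   3]]
Now row reduce the product.
R3 ← R3 + (2/3)·R1: [0, 0, 0, 0]
R4 ← R4 − (1/3)·R1: [0, 0, 0, 0]
1 nonzero row, so rank(CT) = 1.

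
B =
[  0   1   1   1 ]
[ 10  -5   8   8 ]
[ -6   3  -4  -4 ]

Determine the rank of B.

3

Row reduce to echelon form.
Swap R1 ↔ R2
R3 ← R3 + (3/5)·R1: [0, 0, 4/5, 4/5]
Echelon form has 3 nonzero rows, so rank(B) = 3.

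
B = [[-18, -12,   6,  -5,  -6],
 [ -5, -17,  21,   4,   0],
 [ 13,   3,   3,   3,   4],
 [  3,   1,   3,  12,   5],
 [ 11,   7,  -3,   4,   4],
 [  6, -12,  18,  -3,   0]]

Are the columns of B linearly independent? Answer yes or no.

Row reduce B to echelon form.
R2 ← R2 − (5/18)·R1: [0, -41/3, 58/3, 97/18, 5/3]
R3 ← R3 + (13/18)·R1: [0, -17/3, 22/3, -11/18, -1/3]
R4 ← R4 + (1/6)·R1: [0, -1, 4, 67/6, 4]
R5 ← R5 + (11/18)·R1: [0, -1/3, 2/3, 17/18, 1/3]
R6 ← R6 + (1/3)·R1: [0, -16, 20, -14/3, -2]
R3 ← R3 − (17/41)·R2: [0, 0, -28/41, -350/123, -42/41]
R4 ← R4 − (3/41)·R2: [0, 0, 106/41, 1325/123, 159/41]
R5 ← R5 − (1/41)·R2: [0, 0, 8/41, 100/123, 12/41]
R6 ← R6 − (48/41)·R2: [0, 0, -108/41, -450/41, -162/41]
R4 ← R4 + (53/14)·R3: [0, 0, 0, 0, 0]
R5 ← R5 + (2/7)·R3: [0, 0, 0, 0, 0]
R6 ← R6 − (27/7)·R3: [0, 0, 0, 0, 0]
3 pivots among 5 columns.
Only 3 < 5 pivot columns, so the columns are linearly dependent.

no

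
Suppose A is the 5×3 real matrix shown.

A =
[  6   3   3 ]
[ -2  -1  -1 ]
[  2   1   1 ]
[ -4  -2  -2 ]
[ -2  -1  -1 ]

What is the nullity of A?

Row reduce to echelon form.
R2 ← R2 + (1/3)·R1: [0, 0, 0]
R3 ← R3 − (1/3)·R1: [0, 0, 0]
R4 ← R4 + (2/3)·R1: [0, 0, 0]
R5 ← R5 + (1/3)·R1: [0, 0, 0]
1 nonzero row, so rank(A) = 1.
A has 3 columns; by rank–nullity, nullity = 3 − 1 = 2.

2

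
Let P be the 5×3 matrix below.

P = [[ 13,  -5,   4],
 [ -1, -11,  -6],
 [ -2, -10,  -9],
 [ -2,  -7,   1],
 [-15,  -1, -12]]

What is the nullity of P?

0

Row reduce to echelon form.
R2 ← R2 + (1/13)·R1: [0, -148/13, -74/13]
R3 ← R3 + (2/13)·R1: [0, -140/13, -109/13]
R4 ← R4 + (2/13)·R1: [0, -101/13, 21/13]
R5 ← R5 + (15/13)·R1: [0, -88/13, -96/13]
R3 ← R3 − (35/37)·R2: [0, 0, -3]
R4 ← R4 − (101/148)·R2: [0, 0, 11/2]
R5 ← R5 − (22/37)·R2: [0, 0, -4]
R4 ← R4 + (11/6)·R3: [0, 0, 0]
R5 ← R5 − (4/3)·R3: [0, 0, 0]
3 nonzero rows, so rank(P) = 3.
P has 3 columns; by rank–nullity, nullity = 3 − 3 = 0.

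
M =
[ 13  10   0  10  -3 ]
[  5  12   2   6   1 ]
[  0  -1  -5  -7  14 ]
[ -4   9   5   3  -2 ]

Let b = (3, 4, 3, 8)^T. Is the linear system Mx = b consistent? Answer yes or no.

no

Row reduce the augmented matrix [M | b].
R2 ← R2 − (5/13)·R1: [0, 106/13, 2, 28/13, 28/13, 37/13]
R4 ← R4 + (4/13)·R1: [0, 157/13, 5, 79/13, -38/13, 116/13]
R3 ← R3 + (13/106)·R2: [0, 0, -252/53, -357/53, 756/53, 355/106]
R4 ← R4 − (157/106)·R2: [0, 0, 108/53, 153/53, -324/53, 499/106]
R4 ← R4 + (3/7)·R3: [0, 0, 0, 0, 0, 43/7]
The echelon form has 4 nonzero rows; the last pivot sits in the augmented column, so rank(M) = 3 but rank([M|b]) = 4.
Since the ranks differ, the system is inconsistent.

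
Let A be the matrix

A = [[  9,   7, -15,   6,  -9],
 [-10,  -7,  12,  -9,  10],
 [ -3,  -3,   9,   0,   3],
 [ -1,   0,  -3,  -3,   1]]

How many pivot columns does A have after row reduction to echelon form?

Row reduce to echelon form.
R2 ← R2 + (10/9)·R1: [0, 7/9, -14/3, -7/3, 0]
R3 ← R3 + (1/3)·R1: [0, -2/3, 4, 2, 0]
R4 ← R4 + (1/9)·R1: [0, 7/9, -14/3, -7/3, 0]
R3 ← R3 + (6/7)·R2: [0, 0, 0, 0, 0]
R4 ← R4 − R2: [0, 0, 0, 0, 0]
Echelon form has 2 nonzero rows, so rank(A) = 2.
Each nonzero row contributes one pivot column: 2 pivot columns.

2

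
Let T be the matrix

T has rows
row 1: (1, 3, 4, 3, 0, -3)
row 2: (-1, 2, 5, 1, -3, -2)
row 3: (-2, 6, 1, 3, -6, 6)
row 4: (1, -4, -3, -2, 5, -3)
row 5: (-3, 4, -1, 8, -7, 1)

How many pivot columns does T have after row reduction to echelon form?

5

Row reduce to echelon form.
R2 ← R2 + R1: [0, 5, 9, 4, -3, -5]
R3 ← R3 + (2)·R1: [0, 12, 9, 9, -6, 0]
R4 ← R4 − R1: [0, -7, -7, -5, 5, 0]
R5 ← R5 + (3)·R1: [0, 13, 11, 17, -7, -8]
R3 ← R3 − (12/5)·R2: [0, 0, -63/5, -3/5, 6/5, 12]
R4 ← R4 + (7/5)·R2: [0, 0, 28/5, 3/5, 4/5, -7]
R5 ← R5 − (13/5)·R2: [0, 0, -62/5, 33/5, 4/5, 5]
R4 ← R4 + (4/9)·R3: [0, 0, 0, 1/3, 4/3, -5/3]
R5 ← R5 − (62/63)·R3: [0, 0, 0, 151/21, -8/21, -143/21]
R5 ← R5 − (151/7)·R4: [0, 0, 0, 0, -204/7, 204/7]
Echelon form has 5 nonzero rows, so rank(T) = 5.
Each nonzero row contributes one pivot column: 5 pivot columns.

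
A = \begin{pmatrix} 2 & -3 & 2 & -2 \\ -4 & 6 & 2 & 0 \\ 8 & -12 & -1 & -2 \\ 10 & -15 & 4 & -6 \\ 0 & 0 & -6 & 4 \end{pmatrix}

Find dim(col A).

2

Row reduce to echelon form.
R2 ← R2 + (2)·R1: [0, 0, 6, -4]
R3 ← R3 − (4)·R1: [0, 0, -9, 6]
R4 ← R4 − (5)·R1: [0, 0, -6, 4]
R3 ← R3 + (3/2)·R2: [0, 0, 0, 0]
R4 ← R4 + R2: [0, 0, 0, 0]
R5 ← R5 + R2: [0, 0, 0, 0]
Echelon form has 2 nonzero rows, so rank(A) = 2.
The column space has dimension equal to the rank: 2.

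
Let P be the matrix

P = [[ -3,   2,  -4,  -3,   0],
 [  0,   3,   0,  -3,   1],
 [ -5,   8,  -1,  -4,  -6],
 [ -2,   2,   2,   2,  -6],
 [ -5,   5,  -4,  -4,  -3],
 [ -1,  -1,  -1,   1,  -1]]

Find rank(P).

Row reduce to echelon form.
R3 ← R3 − (5/3)·R1: [0, 14/3, 17/3, 1, -6]
R4 ← R4 − (2/3)·R1: [0, 2/3, 14/3, 4, -6]
R5 ← R5 − (5/3)·R1: [0, 5/3, 8/3, 1, -3]
R6 ← R6 − (1/3)·R1: [0, -5/3, 1/3, 2, -1]
R3 ← R3 − (14/9)·R2: [0, 0, 17/3, 17/3, -68/9]
R4 ← R4 − (2/9)·R2: [0, 0, 14/3, 14/3, -56/9]
R5 ← R5 − (5/9)·R2: [0, 0, 8/3, 8/3, -32/9]
R6 ← R6 + (5/9)·R2: [0, 0, 1/3, 1/3, -4/9]
R4 ← R4 − (14/17)·R3: [0, 0, 0, 0, 0]
R5 ← R5 − (8/17)·R3: [0, 0, 0, 0, 0]
R6 ← R6 − (1/17)·R3: [0, 0, 0, 0, 0]
Echelon form has 3 nonzero rows, so rank(P) = 3.

3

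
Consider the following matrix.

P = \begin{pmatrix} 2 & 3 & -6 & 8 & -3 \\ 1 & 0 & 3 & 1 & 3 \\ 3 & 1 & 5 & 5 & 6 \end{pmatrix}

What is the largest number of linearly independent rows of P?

Row reduce to echelon form.
R2 ← R2 − (1/2)·R1: [0, -3/2, 6, -3, 9/2]
R3 ← R3 − (3/2)·R1: [0, -7/2, 14, -7, 21/2]
R3 ← R3 − (7/3)·R2: [0, 0, 0, 0, 0]
Echelon form has 2 nonzero rows, so rank(P) = 2.
The rank gives the maximum number of linearly independent rows: 2.

2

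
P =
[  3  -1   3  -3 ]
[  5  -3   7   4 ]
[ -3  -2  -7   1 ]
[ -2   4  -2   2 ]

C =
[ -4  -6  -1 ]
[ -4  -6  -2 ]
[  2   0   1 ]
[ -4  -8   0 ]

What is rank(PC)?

First compute PC:
[[ 10,  12,   2],
 [-10, -44,   8],
 [  2,  22,   0],
 [-20, -28,  -8]]
Now row reduce the product.
R2 ← R2 + R1: [0, -32, 10]
R3 ← R3 − (1/5)·R1: [0, 98/5, -2/5]
R4 ← R4 + (2)·R1: [0, -4, -4]
R3 ← R3 + (49/80)·R2: [0, 0, 229/40]
R4 ← R4 − (1/8)·R2: [0, 0, -21/4]
R4 ← R4 + (210/229)·R3: [0, 0, 0]
3 nonzero rows, so rank(PC) = 3.

3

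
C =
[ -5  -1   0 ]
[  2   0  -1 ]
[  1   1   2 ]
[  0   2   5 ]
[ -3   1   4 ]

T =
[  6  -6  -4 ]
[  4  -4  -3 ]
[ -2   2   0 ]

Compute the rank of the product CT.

First compute CT:
[[-34,  34,  23],
 [ 14, -14,  -8],
 [  6,  -6,  -7],
 [ -2,   2,  -6],
 [-22,  22,   9]]
Now row reduce the product.
R2 ← R2 + (7/17)·R1: [0, 0, 25/17]
R3 ← R3 + (3/17)·R1: [0, 0, -50/17]
R4 ← R4 − (1/17)·R1: [0, 0, -125/17]
R5 ← R5 − (11/17)·R1: [0, 0, -100/17]
R3 ← R3 + (2)·R2: [0, 0, 0]
R4 ← R4 + (5)·R2: [0, 0, 0]
R5 ← R5 + (4)·R2: [0, 0, 0]
2 nonzero rows, so rank(CT) = 2.

2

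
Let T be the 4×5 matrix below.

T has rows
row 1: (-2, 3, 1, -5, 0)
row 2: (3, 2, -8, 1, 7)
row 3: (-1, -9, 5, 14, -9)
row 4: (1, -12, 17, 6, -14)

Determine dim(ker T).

Row reduce to echelon form.
R2 ← R2 + (3/2)·R1: [0, 13/2, -13/2, -13/2, 7]
R3 ← R3 − (1/2)·R1: [0, -21/2, 9/2, 33/2, -9]
R4 ← R4 + (1/2)·R1: [0, -21/2, 35/2, 7/2, -14]
R3 ← R3 + (21/13)·R2: [0, 0, -6, 6, 30/13]
R4 ← R4 + (21/13)·R2: [0, 0, 7, -7, -35/13]
R4 ← R4 + (7/6)·R3: [0, 0, 0, 0, 0]
3 nonzero rows, so rank(T) = 3.
T has 5 columns; by rank–nullity, nullity = 5 − 3 = 2.

2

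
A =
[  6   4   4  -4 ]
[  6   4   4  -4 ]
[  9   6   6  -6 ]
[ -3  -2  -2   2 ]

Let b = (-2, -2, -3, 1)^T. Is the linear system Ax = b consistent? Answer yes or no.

yes

Row reduce the augmented matrix [A | b].
R2 ← R2 − R1: [0, 0, 0, 0, 0]
R3 ← R3 − (3/2)·R1: [0, 0, 0, 0, 0]
R4 ← R4 + (1/2)·R1: [0, 0, 0, 0, 0]
The echelon form has 1 nonzero rows, and every pivot lies in the first 4 columns, so rank(A) = rank([A|b]) = 1.
The system is consistent.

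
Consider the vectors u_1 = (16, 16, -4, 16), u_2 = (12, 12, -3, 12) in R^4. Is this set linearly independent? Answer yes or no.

no

Form the matrix with these vectors as rows and row reduce.
R2 ← R2 − (3/4)·R1: [0, 0, 0, 0]
1 nonzero row, so the 2 vectors span a space of dimension 1.
Since 1 < 2, the vectors are linearly dependent.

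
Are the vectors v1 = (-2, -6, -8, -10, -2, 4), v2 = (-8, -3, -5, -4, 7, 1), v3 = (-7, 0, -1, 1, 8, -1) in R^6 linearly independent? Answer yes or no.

no

Form the matrix with these vectors as rows and row reduce.
R2 ← R2 − (4)·R1: [0, 21, 27, 36, 15, -15]
R3 ← R3 − (7/2)·R1: [0, 21, 27, 36, 15, -15]
R3 ← R3 − R2: [0, 0, 0, 0, 0, 0]
2 nonzero rows, so the 3 vectors span a space of dimension 2.
Since 2 < 3, the vectors are linearly dependent.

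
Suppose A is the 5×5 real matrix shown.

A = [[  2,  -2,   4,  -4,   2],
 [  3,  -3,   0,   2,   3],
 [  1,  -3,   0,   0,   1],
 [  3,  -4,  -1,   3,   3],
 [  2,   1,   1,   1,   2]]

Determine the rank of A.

3

Row reduce to echelon form.
R2 ← R2 − (3/2)·R1: [0, 0, -6, 8, 0]
R3 ← R3 − (1/2)·R1: [0, -2, -2, 2, 0]
R4 ← R4 − (3/2)·R1: [0, -1, -7, 9, 0]
R5 ← R5 − R1: [0, 3, -3, 5, 0]
Swap R2 ↔ R3
R4 ← R4 − (1/2)·R2: [0, 0, -6, 8, 0]
R5 ← R5 + (3/2)·R2: [0, 0, -6, 8, 0]
R4 ← R4 − R3: [0, 0, 0, 0, 0]
R5 ← R5 − R3: [0, 0, 0, 0, 0]
Echelon form has 3 nonzero rows, so rank(A) = 3.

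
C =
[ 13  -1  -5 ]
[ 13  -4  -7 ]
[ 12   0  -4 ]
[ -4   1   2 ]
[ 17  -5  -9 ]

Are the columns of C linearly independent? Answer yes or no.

no

Row reduce C to echelon form.
R2 ← R2 − R1: [0, -3, -2]
R3 ← R3 − (12/13)·R1: [0, 12/13, 8/13]
R4 ← R4 + (4/13)·R1: [0, 9/13, 6/13]
R5 ← R5 − (17/13)·R1: [0, -48/13, -32/13]
R3 ← R3 + (4/13)·R2: [0, 0, 0]
R4 ← R4 + (3/13)·R2: [0, 0, 0]
R5 ← R5 − (16/13)·R2: [0, 0, 0]
2 pivots among 3 columns.
Only 2 < 3 pivot columns, so the columns are linearly dependent.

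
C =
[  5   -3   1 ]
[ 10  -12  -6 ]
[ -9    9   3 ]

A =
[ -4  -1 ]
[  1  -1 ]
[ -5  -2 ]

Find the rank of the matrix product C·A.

2

First compute CA:
[[-28,  -4],
 [-22,  14],
 [ 30,  -6]]
Now row reduce the product.
R2 ← R2 − (11/14)·R1: [0, 120/7]
R3 ← R3 + (15/14)·R1: [0, -72/7]
R3 ← R3 + (3/5)·R2: [0, 0]
2 nonzero rows, so rank(CA) = 2.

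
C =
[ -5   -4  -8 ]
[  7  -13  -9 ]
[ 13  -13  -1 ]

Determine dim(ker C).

Row reduce to echelon form.
R2 ← R2 + (7/5)·R1: [0, -93/5, -101/5]
R3 ← R3 + (13/5)·R1: [0, -117/5, -109/5]
R3 ← R3 − (39/31)·R2: [0, 0, 112/31]
3 nonzero rows, so rank(C) = 3.
C has 3 columns; by rank–nullity, nullity = 3 − 3 = 0.

0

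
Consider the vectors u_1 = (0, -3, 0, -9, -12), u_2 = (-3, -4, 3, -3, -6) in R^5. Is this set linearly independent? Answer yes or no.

Form the matrix with these vectors as rows and row reduce.
Swap R1 ↔ R2
2 nonzero rows, so the 2 vectors span a space of dimension 2.
Since 2 = 2, the vectors are linearly independent.

yes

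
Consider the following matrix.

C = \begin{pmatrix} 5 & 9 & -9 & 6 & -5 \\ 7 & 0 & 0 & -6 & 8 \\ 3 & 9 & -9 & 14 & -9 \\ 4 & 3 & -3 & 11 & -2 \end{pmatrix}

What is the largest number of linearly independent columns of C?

Row reduce to echelon form.
R2 ← R2 − (7/5)·R1: [0, -63/5, 63/5, -72/5, 15]
R3 ← R3 − (3/5)·R1: [0, 18/5, -18/5, 52/5, -6]
R4 ← R4 − (4/5)·R1: [0, -21/5, 21/5, 31/5, 2]
R3 ← R3 + (2/7)·R2: [0, 0, 0, 44/7, -12/7]
R4 ← R4 − (1/3)·R2: [0, 0, 0, 11, -3]
R4 ← R4 − (7/4)·R3: [0, 0, 0, 0, 0]
Echelon form has 3 nonzero rows, so rank(C) = 3.
The rank gives the maximum number of linearly independent columns: 3.

3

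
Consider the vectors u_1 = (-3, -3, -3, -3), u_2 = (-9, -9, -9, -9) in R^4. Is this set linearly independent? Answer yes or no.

Form the matrix with these vectors as rows and row reduce.
R2 ← R2 − (3)·R1: [0, 0, 0, 0]
1 nonzero row, so the 2 vectors span a space of dimension 1.
Since 1 < 2, the vectors are linearly dependent.

no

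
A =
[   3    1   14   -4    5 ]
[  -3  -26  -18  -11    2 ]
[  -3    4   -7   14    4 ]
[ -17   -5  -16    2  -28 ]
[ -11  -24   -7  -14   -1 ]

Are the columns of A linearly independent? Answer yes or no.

yes

Row reduce A to echelon form.
R2 ← R2 + R1: [0, -25, -4, -15, 7]
R3 ← R3 + R1: [0, 5, 7, 10, 9]
R4 ← R4 + (17/3)·R1: [0, 2/3, 190/3, -62/3, 1/3]
R5 ← R5 + (11/3)·R1: [0, -61/3, 133/3, -86/3, 52/3]
R3 ← R3 + (1/5)·R2: [0, 0, 31/5, 7, 52/5]
R4 ← R4 + (2/75)·R2: [0, 0, 4742/75, -316/15, 13/25]
R5 ← R5 − (61/75)·R2: [0, 0, 3569/75, -247/15, 291/25]
R4 ← R4 − (4742/465)·R3: [0, 0, 0, -2866/31, -9815/93]
R5 ← R5 − (3569/465)·R3: [0, 0, 0, -2176/31, -6341/93]
R5 ← R5 − (1088/1433)·R4: [0, 0, 0, 0, 17119/1433]
5 pivots among 5 columns.
Every column is a pivot column, so the columns are linearly independent.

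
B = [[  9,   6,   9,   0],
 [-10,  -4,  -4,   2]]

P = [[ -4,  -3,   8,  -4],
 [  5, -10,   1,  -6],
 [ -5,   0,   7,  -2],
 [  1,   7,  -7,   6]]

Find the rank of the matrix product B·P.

2

First compute BP:
[[-51, -87, 141, -90],
 [ 42,  84, -126,  84]]
Now row reduce the product.
R2 ← R2 + (14/17)·R1: [0, 210/17, -168/17, 168/17]
2 nonzero rows, so rank(BP) = 2.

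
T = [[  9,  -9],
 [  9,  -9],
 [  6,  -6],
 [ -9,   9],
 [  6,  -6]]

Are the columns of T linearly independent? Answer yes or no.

Row reduce T to echelon form.
R2 ← R2 − R1: [0, 0]
R3 ← R3 − (2/3)·R1: [0, 0]
R4 ← R4 + R1: [0, 0]
R5 ← R5 − (2/3)·R1: [0, 0]
1 pivot among 2 columns.
Only 1 < 2 pivot columns, so the columns are linearly dependent.

no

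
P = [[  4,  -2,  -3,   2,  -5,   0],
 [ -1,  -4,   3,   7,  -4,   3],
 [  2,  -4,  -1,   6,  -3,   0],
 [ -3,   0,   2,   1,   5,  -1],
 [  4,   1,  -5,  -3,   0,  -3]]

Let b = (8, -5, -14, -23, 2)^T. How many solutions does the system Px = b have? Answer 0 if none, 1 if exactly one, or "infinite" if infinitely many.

Row reduce the augmented matrix [P | b].
R2 ← R2 + (1/4)·R1: [0, -9/2, 9/4, 15/2, -21/4, 3, -3]
R3 ← R3 − (1/2)·R1: [0, -3, 1/2, 5, -1/2, 0, -18]
R4 ← R4 + (3/4)·R1: [0, -3/2, -1/4, 5/2, 5/4, -1, -17]
R5 ← R5 − R1: [0, 3, -2, -5, 5, -3, -6]
R3 ← R3 − (2/3)·R2: [0, 0, -1, 0, 3, -2, -16]
R4 ← R4 − (1/3)·R2: [0, 0, -1, 0, 3, -2, -16]
R5 ← R5 + (2/3)·R2: [0, 0, -1/2, 0, 3/2, -1, -8]
R4 ← R4 − R3: [0, 0, 0, 0, 0, 0, 0]
R5 ← R5 − (1/2)·R3: [0, 0, 0, 0, 0, 0, 0]
The echelon form has 3 nonzero rows, and every pivot lies in the first 6 columns, so rank(P) = rank([P|b]) = 3.
The system is consistent.
rank = 3 < 6 unknowns, so there are infinitely many solutions.

infinite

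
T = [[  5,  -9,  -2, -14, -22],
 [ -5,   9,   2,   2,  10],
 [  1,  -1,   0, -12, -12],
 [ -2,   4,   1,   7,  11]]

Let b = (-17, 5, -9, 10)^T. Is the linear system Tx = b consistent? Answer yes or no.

Row reduce the augmented matrix [T | b].
R2 ← R2 + R1: [0, 0, 0, -12, -12, -12]
R3 ← R3 − (1/5)·R1: [0, 4/5, 2/5, -46/5, -38/5, -28/5]
R4 ← R4 + (2/5)·R1: [0, 2/5, 1/5, 7/5, 11/5, 16/5]
Swap R2 ↔ R3
R4 ← R4 − (1/2)·R2: [0, 0, 0, 6, 6, 6]
R4 ← R4 + (1/2)·R3: [0, 0, 0, 0, 0, 0]
The echelon form has 3 nonzero rows, and every pivot lies in the first 5 columns, so rank(T) = rank([T|b]) = 3.
The system is consistent.

yes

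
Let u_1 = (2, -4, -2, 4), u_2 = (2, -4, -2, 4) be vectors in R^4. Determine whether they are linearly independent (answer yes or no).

Form the matrix with these vectors as rows and row reduce.
R2 ← R2 − R1: [0, 0, 0, 0]
1 nonzero row, so the 2 vectors span a space of dimension 1.
Since 1 < 2, the vectors are linearly dependent.

no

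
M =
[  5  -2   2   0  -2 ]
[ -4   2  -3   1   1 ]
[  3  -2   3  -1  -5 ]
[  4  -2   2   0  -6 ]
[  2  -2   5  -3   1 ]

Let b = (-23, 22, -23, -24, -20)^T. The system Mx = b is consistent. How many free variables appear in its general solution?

Row reduce the augmented matrix [M | b].
R2 ← R2 + (4/5)·R1: [0, 2/5, -7/5, 1, -3/5, 18/5]
R3 ← R3 − (3/5)·R1: [0, -4/5, 9/5, -1, -19/5, -46/5]
R4 ← R4 − (4/5)·R1: [0, -2/5, 2/5, 0, -22/5, -28/5]
R5 ← R5 − (2/5)·R1: [0, -6/5, 21/5, -3, 9/5, -54/5]
R3 ← R3 + (2)·R2: [0, 0, -1, 1, -5, -2]
R4 ← R4 + R2: [0, 0, -1, 1, -5, -2]
R5 ← R5 + (3)·R2: [0, 0, 0, 0, 0, 0]
R4 ← R4 − R3: [0, 0, 0, 0, 0, 0]
The echelon form has 3 nonzero rows, and every pivot lies in the first 5 columns, so rank(M) = rank([M|b]) = 3.
The system is consistent.
Free variables = (unknowns) − (rank) = 5 − 3 = 2.

2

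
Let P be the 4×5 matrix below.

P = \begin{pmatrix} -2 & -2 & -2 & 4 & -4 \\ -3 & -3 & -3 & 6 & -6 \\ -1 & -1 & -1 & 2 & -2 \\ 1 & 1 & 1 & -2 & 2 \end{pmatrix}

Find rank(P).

Row reduce to echelon form.
R2 ← R2 − (3/2)·R1: [0, 0, 0, 0, 0]
R3 ← R3 − (1/2)·R1: [0, 0, 0, 0, 0]
R4 ← R4 + (1/2)·R1: [0, 0, 0, 0, 0]
Echelon form has 1 nonzero row, so rank(P) = 1.

1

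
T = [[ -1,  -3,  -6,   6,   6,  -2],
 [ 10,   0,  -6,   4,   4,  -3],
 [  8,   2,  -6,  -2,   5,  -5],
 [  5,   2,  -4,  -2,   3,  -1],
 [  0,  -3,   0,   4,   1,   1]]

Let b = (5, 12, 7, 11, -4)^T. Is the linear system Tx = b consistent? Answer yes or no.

Row reduce the augmented matrix [T | b].
R2 ← R2 + (10)·R1: [0, -30, -66, 64, 64, -23, 62]
R3 ← R3 + (8)·R1: [0, -22, -54, 46, 53, -21, 47]
R4 ← R4 + (5)·R1: [0, -13, -34, 28, 33, -11, 36]
R3 ← R3 − (11/15)·R2: [0, 0, -28/5, -14/15, 91/15, -62/15, 23/15]
R4 ← R4 − (13/30)·R2: [0, 0, -27/5, 4/15, 79/15, -31/30, 137/15]
R5 ← R5 − (1/10)·R2: [0, 0, 33/5, -12/5, -27/5, 33/10, -51/5]
R4 ← R4 − (27/28)·R3: [0, 0, 0, 7/6, -7/12, 62/21, 643/84]
R5 ← R5 + (33/28)·R3: [0, 0, 0, -7/2, 7/4, -11/7, -235/28]
R5 ← R5 + (3)·R4: [0, 0, 0, 0, 0, 51/7, 102/7]
The echelon form has 5 nonzero rows, and every pivot lies in the first 6 columns, so rank(T) = rank([T|b]) = 5.
The system is consistent.

yes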